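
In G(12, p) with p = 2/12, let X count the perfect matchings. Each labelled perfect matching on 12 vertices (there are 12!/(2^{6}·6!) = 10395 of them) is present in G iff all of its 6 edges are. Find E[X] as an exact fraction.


K_12 has 12!/(2^{6}·6!) = 10395 labelled perfect matchings.
For each such perfect matching H, let X_H = 1 if all 6 edges of H are present in G. Then P[X_H = 1] = p^{6} = (1/6)^{6} = 1/46656.
Summing the indicators: E[X] = Σ_H E[X_H] = 10395 · p^{6} = 10395 · 1/46656 = 385/1728.
Numerically: E[X] ≈ 0.222801.

E[X] = 10395 · (1/6)^{6} = 385/1728 ≈ 0.222801.


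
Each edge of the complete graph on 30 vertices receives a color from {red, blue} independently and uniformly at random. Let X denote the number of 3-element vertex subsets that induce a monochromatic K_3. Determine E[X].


Let X = Σ_S X_S over the C(30, 3) = 4060 subsets S of size 3, where X_S = 1 if the K_3 on S is monochromatic.
For a fixed S, the K_3 on S has C(3, 2) = 3 edges. P[all 3 edges red] = (1/2)^3, and likewise for blue, so P[monochromatic] = 2·(1/2)^3 = 2^{1 − 3} = 1/4.
Summing: E[X] = C(30, 3) · 2^{1 − 3} = 4060 · 1/4 = 1015.
Numerically: E[X] ≈ 1015.000000.

E[X] = C(30,3)·2^(1−C(3,2)) = 1015 ≈ 1015.000000.


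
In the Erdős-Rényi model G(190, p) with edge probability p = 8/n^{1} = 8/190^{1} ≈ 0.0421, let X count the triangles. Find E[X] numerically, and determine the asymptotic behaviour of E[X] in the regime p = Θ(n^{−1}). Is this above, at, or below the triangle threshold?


Number of potential triangles: C(190, 3) = 1125180.
Each occurs with probability p³ ≈ (0.0421)³ ≈ 7.46464e-05.
By linearity: E[X] = C(190, 3)·p³ ≈ 1125180 · 7.46464e-05 ≈ 83.991.
Here α = 1, so p = 8/n is exactly at the triangle threshold p ~ 1/n. Asymptotically E[X] → c³/6 = 8³/6 = 256/3 ≈ 85.333, a bounded constant. In this regime the triangle count is asymptotically Poisson(c³/6).

E[X] ≈ 83.991; in regime p = Θ(1/n^{1}) E[X] stays bounded (at the triangle threshold p ~ 1/n).


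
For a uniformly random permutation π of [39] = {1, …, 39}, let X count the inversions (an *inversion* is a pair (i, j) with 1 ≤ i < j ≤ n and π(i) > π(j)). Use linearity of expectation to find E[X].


Write X = Σ X_I over the C(39, 2) = 741 pairs i < j, with X_I the indicator of one inversion.
There are 741 indicators.
For each fixed pair i < j, the values π(i) and π(j) are two distinct elements of {1, …, 39} in uniformly random order; by symmetry P[π(i) > π(j)] = 1/2.
By linearity: E[X] = 741 · (1/2) = C(39, 2) · (1/2) = 741/2 = 741/2 ≈ 370.5000.

E[X] = 741/2 = 370.5000.


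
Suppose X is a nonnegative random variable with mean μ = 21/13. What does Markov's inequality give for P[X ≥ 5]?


μ = E[X] = 21/13, a = 5.
Markov: P[X ≥ 5] ≤ μ/a = (21/13)/5 = 21/65.
Numerically: ≈ 0.323.
(Since a = 5 > μ = 1.615, the bound 21/65 is < 1 and informative.)

P[X ≥ 5] ≤ 21/65 ≈ 0.323.


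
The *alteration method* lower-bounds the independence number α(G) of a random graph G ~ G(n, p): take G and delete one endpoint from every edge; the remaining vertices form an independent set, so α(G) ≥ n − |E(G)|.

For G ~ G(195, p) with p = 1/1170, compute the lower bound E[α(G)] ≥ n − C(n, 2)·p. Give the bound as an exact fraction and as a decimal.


E[|E(G)|] = C(195, 2)·p = 18915 · (1/1170) = 97/6.
E[α(G)] ≥ n − E[|E(G)|] = 195 − 97/6 = 1073/6.
Numerically: ≈ 178.833.
(This is only a lower bound; the true E[α(G)] may be larger.)

E[α(G)] ≥ 1073/6 ≈ 178.833.


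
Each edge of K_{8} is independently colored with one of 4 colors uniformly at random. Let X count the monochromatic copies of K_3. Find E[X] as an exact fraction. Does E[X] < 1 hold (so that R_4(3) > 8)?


E[X] = C(8, 3) · 4^{1 − 3} = 56 · 4^{−2} = 56/16.
As a reduced fraction: E[X] = 7/2 ≈ 3.500000.
Is E[X] < 1? NO.
Since E[X] ≥ 1, the first-moment bound is inconclusive at n = 8; it does NOT by itself certify R_4(3) > 8.

E[X] = 7/2 ≈ 3.500000; E[X] ≥ 1; first-moment method inconclusive here.


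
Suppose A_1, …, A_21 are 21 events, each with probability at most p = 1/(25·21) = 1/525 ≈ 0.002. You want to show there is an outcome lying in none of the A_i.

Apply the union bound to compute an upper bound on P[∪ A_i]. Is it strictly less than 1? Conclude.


Union bound: P[∪_{i=1}^{21} A_i] ≤ Σ_i P[A_i] ≤ 21·p = 21·(1/525) = 1/25.
Numerically: 1/25 ≈ 0.040.
Is 1/25 < 1? YES.
Since P[∪ A_i] ≤ 1/25 < 1, the complement has P[∩ A_i^c] ≥ 1 − 1/25 = 24/25 > 0, so some outcome avoids every A_i.

21·p = 1/25 ≈ 0.040; existence CERTIFIED by the union bound.


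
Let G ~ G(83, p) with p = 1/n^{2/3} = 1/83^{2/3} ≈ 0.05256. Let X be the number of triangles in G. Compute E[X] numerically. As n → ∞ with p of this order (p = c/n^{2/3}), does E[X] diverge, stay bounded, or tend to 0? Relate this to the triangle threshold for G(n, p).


Number of potential triangles: C(83, 3) = 91881.
Each occurs with probability p³ ≈ (0.05256)³ ≈ 1.451589e-04.
By linearity: E[X] = C(83, 3)·p³ ≈ 91881 · 1.451589e-04 ≈ 13.3373.
Since α = 2/3 < 1, p = c/n^{2/3} ≫ 1/n is above the triangle threshold p ~ 1/n. Asymptotically E[X] ~ (c³/6)·n^{3(1−α)} = (1³/6)·n^{1} → ∞; triangles are abundant w.h.p.

E[X] ≈ 13.3373; in regime p = Θ(1/n^{2/3}) E[X] diverges (above the triangle threshold p ~ 1/n).


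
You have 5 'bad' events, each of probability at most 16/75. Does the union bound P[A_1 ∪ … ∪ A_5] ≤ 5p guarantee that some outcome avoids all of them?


Union bound: P[∪_{i=1}^{5} A_i] ≤ Σ_i P[A_i] ≤ 5·p = 5·(16/75) = 16/15.
Numerically: 16/15 ≈ 1.067.
Is 16/15 < 1? NO.
Since the bound 16/15 is ≥ 1, the union bound is uninformative here; it does NOT by itself certify existence.

5·p = 16/15 ≈ 1.067; existence NOT certified by the union bound.


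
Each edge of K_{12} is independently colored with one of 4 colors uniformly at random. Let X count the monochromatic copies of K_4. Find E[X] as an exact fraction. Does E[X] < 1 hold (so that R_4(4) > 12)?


E[X] = C(12, 4) · 4^{1 − 6} = 495 · 4^{−5} = 495/1024.
As a reduced fraction: E[X] = 495/1024 ≈ 0.483.
Is E[X] < 1? YES.
Since E[X] < 1, there exists a 4-coloring of K_{12} with no monochromatic K_4; hence R_4(4) > 12.

E[X] = 495/1024 ≈ 0.483; E[X] < 1, so R_4(4) > 12.


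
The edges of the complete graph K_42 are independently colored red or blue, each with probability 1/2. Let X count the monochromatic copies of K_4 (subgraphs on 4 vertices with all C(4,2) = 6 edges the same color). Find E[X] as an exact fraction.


Let X = Σ_S X_S over the C(42, 4) = 111930 subsets S of size 4, where X_S = 1 if the K_4 on S is monochromatic.
For a fixed S, the K_4 on S has C(4, 2) = 6 edges. P[all 6 edges red] = (1/2)^6, and likewise for blue, so P[monochromatic] = 2·(1/2)^6 = 2^{1 − 6} = 1/32.
By linearity of expectation: E[X] = C(42, 4) · 2^{1 − 6} = 111930 · 1/32 = 55965/16.
Numerically: E[X] ≈ 3497.812500.

E[X] = C(42,4)·2^(1−C(4,2)) = 55965/16 ≈ 3497.812500.


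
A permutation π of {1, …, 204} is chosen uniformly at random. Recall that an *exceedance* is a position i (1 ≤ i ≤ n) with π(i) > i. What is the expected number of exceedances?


Write X = Σ_{i=1}^{204} X_i, where X_i = 1_{π(i) > i}.
For each fixed i, π(i) is uniform over {1, …, 204} (marginal of a uniform permutation), so P[π(i) > i] = (n − i)/n. Summing: Σ_{i=1}^{204} (n − i)/n = (0 + 1 + … + 203)/204 = 204(204 − 1)/(2·204) = (204 − 1)/2.
Hence E[X] = Σ_{i=1}^{204} (204 − i)/204 = 203/2 ≈ 101.500.

E[X] = 203/2 = 101.500.


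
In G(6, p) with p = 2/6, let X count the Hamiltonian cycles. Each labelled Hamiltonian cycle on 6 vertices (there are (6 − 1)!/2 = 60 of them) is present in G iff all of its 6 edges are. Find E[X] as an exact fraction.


K_6 has (6 − 1)!/2 = 60 labelled Hamiltonian cycles.
For each such Hamiltonian cycle H, let X_H = 1 if all 6 edges of H are present in G. Then P[X_H = 1] = p^{6} = (1/3)^{6} = 1/729.
By linearity: E[X] = Σ_H E[X_H] = 60 · p^{6} = 60 · 1/729 = 20/243.
Numerically: E[X] ≈ 0.0823.

E[X] = 60 · (1/3)^{6} = 20/243 ≈ 0.0823.


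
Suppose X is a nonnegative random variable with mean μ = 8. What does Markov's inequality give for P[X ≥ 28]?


μ = E[X] = 8, a = 28.
Markov: P[X ≥ 28] ≤ μ/a = (8)/28 = 2/7.
Numerically: ≈ 0.28571.
(Since a = 28 > μ = 8.00000, the bound 2/7 is < 1 and informative.)

P[X ≥ 28] ≤ 2/7 ≈ 0.28571.


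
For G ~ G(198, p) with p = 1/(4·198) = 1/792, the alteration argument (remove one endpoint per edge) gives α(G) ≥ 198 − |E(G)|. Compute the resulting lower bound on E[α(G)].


E[|E(G)|] = C(198, 2)·p = 19503 · (1/792) = 197/8.
E[α(G)] ≥ n − E[|E(G)|] = 198 − 197/8 = 1387/8.
Numerically: ≈ 173.3750.
(This is only a lower bound; the true E[α(G)] may be larger.)

E[α(G)] ≥ 1387/8 ≈ 173.3750.


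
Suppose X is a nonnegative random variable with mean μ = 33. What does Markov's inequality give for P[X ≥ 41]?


μ = E[X] = 33, a = 41.
Markov: P[X ≥ 41] ≤ μ/a = (33)/41 = 33/41.
Numerically: ≈ 0.805.
(Since a = 41 > μ = 33.000, the bound 33/41 is < 1 and informative.)

P[X ≥ 41] ≤ 33/41 ≈ 0.805.


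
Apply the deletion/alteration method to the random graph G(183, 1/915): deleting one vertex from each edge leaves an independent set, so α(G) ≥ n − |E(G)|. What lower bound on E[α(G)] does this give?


E[|E(G)|] = C(183, 2)·p = 16653 · (1/915) = 91/5.
E[α(G)] ≥ n − E[|E(G)|] = 183 − 91/5 = 824/5.
Numerically: ≈ 164.800.
(This is only a lower bound; the true E[α(G)] may be larger.)

E[α(G)] ≥ 824/5 ≈ 164.800.


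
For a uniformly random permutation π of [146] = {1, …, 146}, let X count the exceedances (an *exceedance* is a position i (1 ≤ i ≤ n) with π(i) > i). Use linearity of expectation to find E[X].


Write X = Σ_{i=1}^{146} X_i, where X_i = 1_{π(i) > i}.
For each fixed i, π(i) is uniform over {1, …, 146} (marginal of a uniform permutation), so P[π(i) > i] = (n − i)/n. Summing: Σ_{i=1}^{146} (n − i)/n = (0 + 1 + … + 145)/146 = 146(146 − 1)/(2·146) = (146 − 1)/2.
Hence E[X] = Σ_{i=1}^{146} (146 − i)/146 = 145/2 ≈ 72.500000.

E[X] = 145/2 = 72.500000.


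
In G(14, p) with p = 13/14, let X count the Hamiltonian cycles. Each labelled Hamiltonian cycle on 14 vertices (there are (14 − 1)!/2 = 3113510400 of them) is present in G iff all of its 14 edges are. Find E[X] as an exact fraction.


K_14 has (14 − 1)!/2 = 3113510400 labelled Hamiltonian cycles.
For each such Hamiltonian cycle H, let X_H = 1 if all 14 edges of H are present in G. Then P[X_H = 1] = p^{14} = (13/14)^{14} = 3937376385699289/11112006825558016.
By linearity of expectation: E[X] = Σ_H E[X_H] = 3113510400 · p^{14} = 3113510400 · 3937376385699289/11112006825558016 = 3420497300666614836525/3100448333024.
Numerically: E[X] ≈ 1.103e+09.

E[X] = 3113510400 · (13/14)^{14} = 3420497300666614836525/3100448333024 ≈ 1.103e+09.


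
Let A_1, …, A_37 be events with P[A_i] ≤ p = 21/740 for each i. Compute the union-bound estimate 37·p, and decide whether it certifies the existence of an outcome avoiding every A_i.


Union bound: P[∪_{i=1}^{37} A_i] ≤ Σ_i P[A_i] ≤ 37·p = 37·(21/740) = 21/20.
Numerically: 21/20 ≈ 1.050.
Is 21/20 < 1? NO.
Since the bound 21/20 is ≥ 1, the union bound is uninformative here; it does NOT by itself certify existence.

37·p = 21/20 ≈ 1.050; existence NOT certified by the union bound.


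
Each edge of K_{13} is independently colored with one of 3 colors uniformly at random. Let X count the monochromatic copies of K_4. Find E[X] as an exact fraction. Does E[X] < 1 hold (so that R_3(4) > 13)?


E[X] = C(13, 4) · 3^{1 − 6} = 715 · 3^{−5} = 715/243.
As a reduced fraction: E[X] = 715/243 ≈ 2.94239.
Is E[X] < 1? NO.
Since E[X] ≥ 1, the first-moment bound is inconclusive at n = 13; it does NOT by itself certify R_3(4) > 13.

E[X] = 715/243 ≈ 2.94239; E[X] ≥ 1; first-moment method inconclusive here.


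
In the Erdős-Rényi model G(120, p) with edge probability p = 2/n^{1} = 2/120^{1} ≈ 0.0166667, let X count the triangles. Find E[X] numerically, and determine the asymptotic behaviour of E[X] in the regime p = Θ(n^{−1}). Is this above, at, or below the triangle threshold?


Number of potential triangles: C(120, 3) = 280840.
Each occurs with probability p³ ≈ (0.0166667)³ ≈ 4.62962963e-06.
By linearity: E[X] = C(120, 3)·p³ ≈ 280840 · 4.62962963e-06 ≈ 1.300185.
Here α = 1, so p = 2/n is exactly at the triangle threshold p ~ 1/n. Asymptotically E[X] → c³/6 = 2³/6 = 4/3 ≈ 1.333333, a bounded constant. In this regime the triangle count is asymptotically Poisson(c³/6).

E[X] ≈ 1.300185; in regime p = Θ(1/n^{1}) E[X] stays bounded (at the triangle threshold p ~ 1/n).


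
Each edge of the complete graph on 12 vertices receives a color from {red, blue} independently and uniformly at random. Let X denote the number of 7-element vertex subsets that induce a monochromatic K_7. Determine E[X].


Let X = Σ_S X_S over the C(12, 7) = 792 subsets S of size 7, where X_S = 1 if the K_7 on S is monochromatic.
For a fixed S, the K_7 on S has C(7, 2) = 21 edges. P[all 21 edges red] = (1/2)^21, and likewise for blue, so P[monochromatic] = 2·(1/2)^21 = 2^{1 − 21} = 1/1048576.
Summing: E[X] = C(12, 7) · 2^{1 − 21} = 792 · 1/1048576 = 99/131072.
Numerically: E[X] ≈ 0.0008.

E[X] = C(12,7)·2^(1−C(7,2)) = 99/131072 ≈ 0.0008.


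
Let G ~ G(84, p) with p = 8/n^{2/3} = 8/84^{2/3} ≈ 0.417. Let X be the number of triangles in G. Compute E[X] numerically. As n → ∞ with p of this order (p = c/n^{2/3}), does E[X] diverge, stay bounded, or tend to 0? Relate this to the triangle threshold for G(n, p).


Number of potential triangles: C(84, 3) = 95284.
Each occurs with probability p³ ≈ (0.417)³ ≈ 7.25624e-02.
By linearity: E[X] = C(84, 3)·p³ ≈ 95284 · 7.25624e-02 ≈ 6914.032.
Since α = 2/3 < 1, p = c/n^{2/3} ≫ 1/n is above the triangle threshold p ~ 1/n. Asymptotically E[X] ~ (c³/6)·n^{3(1−α)} = (8³/6)·n^{1} → ∞; triangles are abundant w.h.p.

E[X] ≈ 6914.032; in regime p = Θ(1/n^{2/3}) E[X] diverges (above the triangle threshold p ~ 1/n).


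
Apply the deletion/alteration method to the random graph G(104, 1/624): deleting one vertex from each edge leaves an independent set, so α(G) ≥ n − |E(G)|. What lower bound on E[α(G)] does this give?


E[|E(G)|] = C(104, 2)·p = 5356 · (1/624) = 103/12.
E[α(G)] ≥ n − E[|E(G)|] = 104 − 103/12 = 1145/12.
Numerically: ≈ 95.416667.
(This is only a lower bound; the true E[α(G)] may be larger.)

E[α(G)] ≥ 1145/12 ≈ 95.416667.


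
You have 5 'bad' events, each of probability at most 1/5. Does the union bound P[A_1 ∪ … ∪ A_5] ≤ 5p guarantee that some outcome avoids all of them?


Union bound: P[∪_{i=1}^{5} A_i] ≤ Σ_i P[A_i] ≤ 5·p = 5·(1/5) = 1.
Numerically: 1 ≈ 1.0000000.
Is 1 < 1? NO.
Since the bound 1 is ≥ 1, the union bound is uninformative here; it does NOT by itself certify existence.

5·p = 1 ≈ 1.0000000; existence NOT certified by the union bound.


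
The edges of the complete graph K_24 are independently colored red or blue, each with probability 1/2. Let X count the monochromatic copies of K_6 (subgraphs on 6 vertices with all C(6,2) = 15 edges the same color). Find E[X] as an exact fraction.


Let X = Σ_S X_S over the C(24, 6) = 134596 subsets S of size 6, where X_S = 1 if the K_6 on S is monochromatic.
For a fixed S, the K_6 on S has C(6, 2) = 15 edges. P[all 15 edges red] = (1/2)^15, and likewise for blue, so P[monochromatic] = 2·(1/2)^15 = 2^{1 − 15} = 1/16384.
By linearity: E[X] = C(24, 6) · 2^{1 − 15} = 134596 · 1/16384 = 33649/4096.
Numerically: E[X] ≈ 8.21509.

E[X] = C(24,6)·2^(1−C(6,2)) = 33649/4096 ≈ 8.21509.


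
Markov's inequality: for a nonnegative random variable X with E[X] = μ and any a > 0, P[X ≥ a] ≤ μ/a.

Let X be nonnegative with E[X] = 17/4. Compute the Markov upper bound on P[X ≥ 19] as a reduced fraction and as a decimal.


μ = E[X] = 17/4, a = 19.
Markov: P[X ≥ 19] ≤ μ/a = (17/4)/19 = 17/76.
Numerically: ≈ 0.2237.
(Since a = 19 > μ = 4.2500, the bound 17/76 is < 1 and informative.)

P[X ≥ 19] ≤ 17/76 ≈ 0.2237.


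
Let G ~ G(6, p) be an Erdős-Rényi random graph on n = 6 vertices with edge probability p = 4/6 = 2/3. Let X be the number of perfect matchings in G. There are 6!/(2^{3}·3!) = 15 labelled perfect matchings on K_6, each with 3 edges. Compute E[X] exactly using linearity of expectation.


K_6 has 6!/(2^{3}·3!) = 15 labelled perfect matchings.
For each such perfect matching H, let X_H = 1 if all 3 edges of H are present in G. Then P[X_H = 1] = p^{3} = (2/3)^{3} = 8/27.
By linearity: E[X] = Σ_H E[X_H] = 15 · p^{3} = 15 · 8/27 = 40/9.
Numerically: E[X] ≈ 4.4444.

E[X] = 15 · (2/3)^{3} = 40/9 ≈ 4.4444.


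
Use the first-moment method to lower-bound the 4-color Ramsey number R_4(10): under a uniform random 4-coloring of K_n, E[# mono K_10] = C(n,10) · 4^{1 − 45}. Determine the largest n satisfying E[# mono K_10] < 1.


We need C(n, 10) · 4^{1 − 45} < 1, i.e. C(n, 10) < 4^{45 − 1} = 309485009821345068724781056.
Check values of n near the boundary:
  n = 2020: C(2020, 10) = 304832018578739931133653656; 304832018578739931133653656 < 309485009821345068724781056? YES
  n = 2021: C(2021, 10) = 306347841644770462864800616; 306347841644770462864800616 < 309485009821345068724781056? YES
  n = 2022: C(2022, 10) = 307870445231474093395937796; 307870445231474093395937796 < 309485009821345068724781056? YES
  n = 2023: C(2023, 10) = 309399856285778485315440716; 309399856285778485315440716 < 309485009821345068724781056? YES
  n = 2024: C(2024, 10) = 310936101848269937576192656; 310936101848269937576192656 < 309485009821345068724781056? NO
The largest n with C(n, 10) < 309485009821345068724781056 is n = 2023 (where E[X] = 77349964071444621328860179/77371252455336267181195264 ≈ 1.000). Hence R_4(10) > 2023, i.e. R_4(10) ≥ 2024.

Largest n = 2023; hence R_4(10) > 2023.


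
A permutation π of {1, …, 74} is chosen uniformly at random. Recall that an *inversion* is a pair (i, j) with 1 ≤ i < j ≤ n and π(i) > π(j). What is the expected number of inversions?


Write X = Σ X_I over the C(74, 2) = 2701 pairs i < j, with X_I the indicator of one inversion.
There are 2701 indicators.
For each fixed pair i < j, the values π(i) and π(j) are two distinct elements of {1, …, 74} in uniformly random order; by symmetry P[π(i) > π(j)] = 1/2.
By linearity: E[X] = 2701 · (1/2) = C(74, 2) · (1/2) = 2701/2 = 2701/2 ≈ 1350.500.

E[X] = 2701/2 = 1350.500.


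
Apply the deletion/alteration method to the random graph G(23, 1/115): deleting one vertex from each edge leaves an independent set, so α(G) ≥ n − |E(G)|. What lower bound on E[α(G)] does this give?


E[|E(G)|] = C(23, 2)·p = 253 · (1/115) = 11/5.
E[α(G)] ≥ n − E[|E(G)|] = 23 − 11/5 = 104/5.
Numerically: ≈ 20.8000.
(This is only a lower bound; the true E[α(G)] may be larger.)

E[α(G)] ≥ 104/5 ≈ 20.8000.


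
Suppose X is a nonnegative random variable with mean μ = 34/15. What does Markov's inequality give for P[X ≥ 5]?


μ = E[X] = 34/15, a = 5.
Markov: P[X ≥ 5] ≤ μ/a = (34/15)/5 = 34/75.
Numerically: ≈ 0.453333.
(Since a = 5 > μ = 2.266667, the bound 34/75 is < 1 and informative.)

P[X ≥ 5] ≤ 34/75 ≈ 0.453333.


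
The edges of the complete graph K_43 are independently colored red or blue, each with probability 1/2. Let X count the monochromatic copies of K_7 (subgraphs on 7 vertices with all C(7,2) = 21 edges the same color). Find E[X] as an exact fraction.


Let X = Σ_S X_S over the C(43, 7) = 32224114 subsets S of size 7, where X_S = 1 if the K_7 on S is monochromatic.
For a fixed S, the K_7 on S has C(7, 2) = 21 edges. P[all 21 edges red] = (1/2)^21, and likewise for blue, so P[monochromatic] = 2·(1/2)^21 = 2^{1 − 21} = 1/1048576.
By linearity: E[X] = C(43, 7) · 2^{1 − 21} = 32224114 · 1/1048576 = 16112057/524288.
Numerically: E[X] ≈ 30.73131.

E[X] = C(43,7)·2^(1−C(7,2)) = 16112057/524288 ≈ 30.73131.


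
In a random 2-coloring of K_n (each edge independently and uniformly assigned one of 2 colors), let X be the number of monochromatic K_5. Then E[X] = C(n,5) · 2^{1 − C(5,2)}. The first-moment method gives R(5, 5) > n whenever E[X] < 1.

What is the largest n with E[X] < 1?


We need C(n, 5) · 2^{1 − 10} < 1, i.e. C(n, 5) < 2^{10 − 1} = 512.
Check values of n near the boundary:
  n = 10: C(10, 5) = 252; 252 < 512? YES
  n = 11: C(11, 5) = 462; 462 < 512? YES
  n = 12: C(12, 5) = 792; 792 < 512? NO
  n = 13: C(13, 5) = 1287; 1287 < 512? NO
The largest n with C(n, 5) < 512 is n = 11 (where E[X] = 231/256 ≈ 0.9023438). Hence R(5, 5) > 11, i.e. R(5, 5) ≥ 12.

Largest n = 11; hence R(5, 5) > 11.


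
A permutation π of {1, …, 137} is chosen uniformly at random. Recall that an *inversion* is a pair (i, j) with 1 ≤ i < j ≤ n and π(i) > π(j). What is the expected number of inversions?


Write X = Σ X_I over the C(137, 2) = 9316 pairs i < j, with X_I the indicator of one inversion.
There are 9316 indicators.
For each fixed pair i < j, the values π(i) and π(j) are two distinct elements of {1, …, 137} in uniformly random order; by symmetry P[π(i) > π(j)] = 1/2.
By linearity: E[X] = 9316 · (1/2) = C(137, 2) · (1/2) = 9316/2 = 4658 ≈ 4658.000.

E[X] = 4658 = 4658.000.


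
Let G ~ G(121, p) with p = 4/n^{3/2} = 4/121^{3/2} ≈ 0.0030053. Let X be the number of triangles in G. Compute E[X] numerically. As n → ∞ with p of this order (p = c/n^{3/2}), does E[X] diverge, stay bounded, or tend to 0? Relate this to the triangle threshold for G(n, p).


Number of potential triangles: C(121, 3) = 287980.
Each occurs with probability p³ ≈ (0.0030053)³ ≈ 2.7142248e-08.
By linearity: E[X] = C(121, 3)·p³ ≈ 287980 · 2.7142248e-08 ≈ 0.00782.
Since α = 3/2 > 1, p = c/n^{3/2} = o(1/n) is below the triangle threshold p ~ 1/n. Asymptotically E[X] ~ (c³/6)·n^{3(1−α)} = (4³/6)·n^{-1.5} → 0, so by Markov's inequality G has no triangles w.h.p.

E[X] ≈ 0.00782; in regime p = Θ(1/n^{3/2}) E[X] tends to 0 (below the triangle threshold p ~ 1/n).


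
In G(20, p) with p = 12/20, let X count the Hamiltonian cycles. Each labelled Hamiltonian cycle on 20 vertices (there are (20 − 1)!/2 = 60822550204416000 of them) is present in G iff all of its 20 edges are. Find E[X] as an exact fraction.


K_20 has (20 − 1)!/2 = 60822550204416000 labelled Hamiltonian cycles.
For each such Hamiltonian cycle H, let X_H = 1 if all 20 edges of H are present in G. Then P[X_H = 1] = p^{20} = (3/5)^{20} = 3486784401/95367431640625.
By linearity of expectation: E[X] = Σ_H E[X_H] = 60822550204416000 · p^{20} = 60822550204416000 · 3486784401/95367431640625 = 1696600954254376560918528/762939453125.
Numerically: E[X] ≈ 2.224e+12.

E[X] = 60822550204416000 · (3/5)^{20} = 1696600954254376560918528/762939453125 ≈ 2.224e+12.


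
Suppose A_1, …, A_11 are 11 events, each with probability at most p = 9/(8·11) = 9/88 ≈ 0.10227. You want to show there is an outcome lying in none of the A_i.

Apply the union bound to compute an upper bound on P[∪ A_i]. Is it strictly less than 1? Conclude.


Union bound: P[∪_{i=1}^{11} A_i] ≤ Σ_i P[A_i] ≤ 11·p = 11·(9/88) = 9/8.
Numerically: 9/8 ≈ 1.12500.
Is 9/8 < 1? NO.
Since the bound 9/8 is ≥ 1, the union bound is uninformative here; it does NOT by itself certify existence.

11·p = 9/8 ≈ 1.12500; existence NOT certified by the union bound.


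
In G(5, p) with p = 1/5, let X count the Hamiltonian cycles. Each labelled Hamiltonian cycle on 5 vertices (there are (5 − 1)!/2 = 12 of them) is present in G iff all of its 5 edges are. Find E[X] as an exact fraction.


K_5 has (5 − 1)!/2 = 12 labelled Hamiltonian cycles.
For each such Hamiltonian cycle H, let X_H = 1 if all 5 edges of H are present in G. Then P[X_H = 1] = p^{5} = (1/5)^{5} = 1/3125.
By linearity: E[X] = Σ_H E[X_H] = 12 · p^{5} = 12 · 1/3125 = 12/3125.
Numerically: E[X] ≈ 0.00384.

E[X] = 12 · (1/5)^{5} = 12/3125 ≈ 0.00384.


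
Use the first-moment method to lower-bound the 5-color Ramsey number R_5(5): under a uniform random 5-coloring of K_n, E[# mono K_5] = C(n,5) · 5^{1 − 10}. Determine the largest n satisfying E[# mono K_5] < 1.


We need C(n, 5) · 5^{1 − 10} < 1, i.e. C(n, 5) < 5^{10 − 1} = 1953125.
Check values of n near the boundary:
  n = 47: C(47, 5) = 1533939; 1533939 < 1953125? YES
  n = 48: C(48, 5) = 1712304; 1712304 < 1953125? YES
  n = 49: C(49, 5) = 1906884; 1906884 < 1953125? YES
  n = 50: C(50, 5) = 2118760; 2118760 < 1953125? NO
  n = 51: C(51, 5) = 2349060; 2349060 < 1953125? NO
The largest n with C(n, 5) < 1953125 is n = 49 (where E[X] = 1906884/1953125 ≈ 0.97632). Hence R_5(5) > 49, i.e. R_5(5) ≥ 50.

Largest n = 49; hence R_5(5) > 49.


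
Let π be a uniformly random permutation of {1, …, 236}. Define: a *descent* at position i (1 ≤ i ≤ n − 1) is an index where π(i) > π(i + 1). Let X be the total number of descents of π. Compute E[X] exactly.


Write X = Σ X_I over i = 1, …, 235, with X_I the indicator of one descent.
There are 235 indicators.
For each fixed i, the pair (π(i), π(i+1)) is a uniformly random ordered pair of distinct values from {1, …, 236}; by symmetry P[π(i) > π(i+1)] = 1/2.
By linearity: E[X] = 235 · (1/2) = (236 − 1) · (1/2) = 235/2 ≈ 117.5000.

E[X] = 235/2 = 117.5000.


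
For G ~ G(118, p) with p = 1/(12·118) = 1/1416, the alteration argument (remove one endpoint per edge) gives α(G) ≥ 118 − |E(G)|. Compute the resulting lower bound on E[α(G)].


E[|E(G)|] = C(118, 2)·p = 6903 · (1/1416) = 39/8.
E[α(G)] ≥ n − E[|E(G)|] = 118 − 39/8 = 905/8.
Numerically: ≈ 113.125000.
(This is only a lower bound; the true E[α(G)] may be larger.)

E[α(G)] ≥ 905/8 ≈ 113.125000.


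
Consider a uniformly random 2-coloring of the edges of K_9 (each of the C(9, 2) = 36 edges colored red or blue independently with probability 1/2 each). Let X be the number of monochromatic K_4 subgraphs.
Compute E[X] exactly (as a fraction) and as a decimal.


Let X = Σ_S X_S over the C(9, 4) = 126 subsets S of size 4, where X_S = 1 if the K_4 on S is monochromatic.
For a fixed S, the K_4 on S has C(4, 2) = 6 edges. P[all 6 edges red] = (1/2)^6, and likewise for blue, so P[monochromatic] = 2·(1/2)^6 = 2^{1 − 6} = 1/32.
By linearity: E[X] = C(9, 4) · 2^{1 − 6} = 126 · 1/32 = 63/16.
Numerically: E[X] ≈ 3.937500.

E[X] = C(9,4)·2^(1−C(4,2)) = 63/16 ≈ 3.937500.


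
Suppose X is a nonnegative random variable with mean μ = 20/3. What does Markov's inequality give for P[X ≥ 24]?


μ = E[X] = 20/3, a = 24.
Markov: P[X ≥ 24] ≤ μ/a = (20/3)/24 = 5/18.
Numerically: ≈ 0.278.
(Since a = 24 > μ = 6.667, the bound 5/18 is < 1 and informative.)

P[X ≥ 24] ≤ 5/18 ≈ 0.278.


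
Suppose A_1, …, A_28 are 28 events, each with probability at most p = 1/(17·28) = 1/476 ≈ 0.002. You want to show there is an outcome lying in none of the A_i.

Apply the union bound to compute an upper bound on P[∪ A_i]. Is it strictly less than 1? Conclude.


Union bound: P[∪_{i=1}^{28} A_i] ≤ Σ_i P[A_i] ≤ 28·p = 28·(1/476) = 1/17.
Numerically: 1/17 ≈ 0.059.
Is 1/17 < 1? YES.
Since P[∪ A_i] ≤ 1/17 < 1, the complement has P[∩ A_i^c] ≥ 1 − 1/17 = 16/17 > 0, so some outcome avoids every A_i.

28·p = 1/17 ≈ 0.059; existence CERTIFIED by the union bound.


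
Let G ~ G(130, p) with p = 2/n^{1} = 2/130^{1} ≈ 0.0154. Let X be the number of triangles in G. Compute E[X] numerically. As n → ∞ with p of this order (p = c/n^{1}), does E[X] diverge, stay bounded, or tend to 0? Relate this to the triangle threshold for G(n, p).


Number of potential triangles: C(130, 3) = 357760.
Each occurs with probability p³ ≈ (0.0154)³ ≈ 3.64133e-06.
By linearity: E[X] = C(130, 3)·p³ ≈ 357760 · 3.64133e-06 ≈ 1.303.
Here α = 1, so p = 2/n is exactly at the triangle threshold p ~ 1/n. Asymptotically E[X] → c³/6 = 2³/6 = 4/3 ≈ 1.333, a bounded constant. In this regime the triangle count is asymptotically Poisson(c³/6).

E[X] ≈ 1.303; in regime p = Θ(1/n^{1}) E[X] stays bounded (at the triangle threshold p ~ 1/n).


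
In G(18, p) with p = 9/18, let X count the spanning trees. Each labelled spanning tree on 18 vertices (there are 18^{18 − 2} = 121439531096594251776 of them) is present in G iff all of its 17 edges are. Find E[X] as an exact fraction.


K_18 has 18^{18 − 2} = 121439531096594251776 labelled spanning trees.
For each such spanning tree H, let X_H = 1 if all 17 edges of H are present in G. Then P[X_H = 1] = p^{17} = (1/2)^{17} = 1/131072.
By linearity: E[X] = Σ_H E[X_H] = 121439531096594251776 · p^{17} = 121439531096594251776 · 1/131072 = 1853020188851841/2.
Numerically: E[X] ≈ 9.265e+14.

E[X] = 121439531096594251776 · (1/2)^{17} = 1853020188851841/2 ≈ 9.265e+14.


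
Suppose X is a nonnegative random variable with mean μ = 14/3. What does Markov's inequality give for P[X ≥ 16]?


μ = E[X] = 14/3, a = 16.
Markov: P[X ≥ 16] ≤ μ/a = (14/3)/16 = 7/24.
Numerically: ≈ 0.292.
(Since a = 16 > μ = 4.667, the bound 7/24 is < 1 and informative.)

P[X ≥ 16] ≤ 7/24 ≈ 0.292.


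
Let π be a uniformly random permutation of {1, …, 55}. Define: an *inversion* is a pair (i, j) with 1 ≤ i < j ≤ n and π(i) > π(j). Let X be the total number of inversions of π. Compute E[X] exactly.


Write X = Σ X_I over the C(55, 2) = 1485 pairs i < j, with X_I the indicator of one inversion.
There are 1485 indicators.
For each fixed pair i < j, the values π(i) and π(j) are two distinct elements of {1, …, 55} in uniformly random order; by symmetry P[π(i) > π(j)] = 1/2.
By linearity: E[X] = 1485 · (1/2) = C(55, 2) · (1/2) = 1485/2 = 1485/2 ≈ 742.50000.

E[X] = 1485/2 = 742.50000.


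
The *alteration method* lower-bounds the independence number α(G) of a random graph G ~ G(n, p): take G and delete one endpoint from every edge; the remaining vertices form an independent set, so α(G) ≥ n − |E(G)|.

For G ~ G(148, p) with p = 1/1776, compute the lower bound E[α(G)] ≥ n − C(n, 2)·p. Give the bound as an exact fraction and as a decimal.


E[|E(G)|] = C(148, 2)·p = 10878 · (1/1776) = 49/8.
E[α(G)] ≥ n − E[|E(G)|] = 148 − 49/8 = 1135/8.
Numerically: ≈ 141.87500.
(This is only a lower bound; the true E[α(G)] may be larger.)

E[α(G)] ≥ 1135/8 ≈ 141.87500.


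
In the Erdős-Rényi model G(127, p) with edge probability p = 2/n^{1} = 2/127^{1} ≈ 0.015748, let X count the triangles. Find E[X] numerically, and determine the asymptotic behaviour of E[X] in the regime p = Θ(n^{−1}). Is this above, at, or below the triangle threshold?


Number of potential triangles: C(127, 3) = 333375.
Each occurs with probability p³ ≈ (0.015748)³ ≈ 3.90551962e-06.
By linearity: E[X] = C(127, 3)·p³ ≈ 333375 · 3.90551962e-06 ≈ 1.302003.
Here α = 1, so p = 2/n is exactly at the triangle threshold p ~ 1/n. Asymptotically E[X] → c³/6 = 2³/6 = 4/3 ≈ 1.333333, a bounded constant. In this regime the triangle count is asymptotically Poisson(c³/6).

E[X] ≈ 1.302003; in regime p = Θ(1/n^{1}) E[X] stays bounded (at the triangle threshold p ~ 1/n).


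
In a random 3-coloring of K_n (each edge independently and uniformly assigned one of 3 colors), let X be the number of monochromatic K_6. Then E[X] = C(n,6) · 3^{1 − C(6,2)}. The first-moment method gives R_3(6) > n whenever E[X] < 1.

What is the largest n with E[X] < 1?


We need C(n, 6) · 3^{1 − 15} < 1, i.e. C(n, 6) < 3^{15 − 1} = 4782969.
Check values of n near the boundary:
  n = 37: C(37, 6) = 2324784; 2324784 < 4782969? YES
  n = 38: C(38, 6) = 2760681; 2760681 < 4782969? YES
  n = 39: C(39, 6) = 3262623; 3262623 < 4782969? YES
  n = 40: C(40, 6) = 3838380; 3838380 < 4782969? YES
  n = 41: C(41, 6) = 4496388; 4496388 < 4782969? YES
  n = 42: C(42, 6) = 5245786; 5245786 < 4782969? NO
The largest n with C(n, 6) < 4782969 is n = 41 (where E[X] = 1498796/1594323 ≈ 0.940083). Hence R_3(6) > 41, i.e. R_3(6) ≥ 42.

Largest n = 41; hence R_3(6) > 41.


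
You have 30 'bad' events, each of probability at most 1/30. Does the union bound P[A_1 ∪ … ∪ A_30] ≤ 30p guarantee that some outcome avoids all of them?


Union bound: P[∪_{i=1}^{30} A_i] ≤ Σ_i P[A_i] ≤ 30·p = 30·(1/30) = 1.
Numerically: 1 ≈ 1.0000000.
Is 1 < 1? NO.
Since the bound 1 is ≥ 1, the union bound is uninformative here; it does NOT by itself certify existence.

30·p = 1 ≈ 1.0000000; existence NOT certified by the union bound.


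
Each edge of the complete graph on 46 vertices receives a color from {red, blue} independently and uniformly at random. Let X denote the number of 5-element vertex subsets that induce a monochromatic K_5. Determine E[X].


Let X = Σ_S X_S over the C(46, 5) = 1370754 subsets S of size 5, where X_S = 1 if the K_5 on S is monochromatic.
For a fixed S, the K_5 on S has C(5, 2) = 10 edges. P[all 10 edges red] = (1/2)^10, and likewise for blue, so P[monochromatic] = 2·(1/2)^10 = 2^{1 − 10} = 1/512.
Summing: E[X] = C(46, 5) · 2^{1 − 10} = 1370754 · 1/512 = 685377/256.
Numerically: E[X] ≈ 2677.25391.

E[X] = C(46,5)·2^(1−C(5,2)) = 685377/256 ≈ 2677.25391.


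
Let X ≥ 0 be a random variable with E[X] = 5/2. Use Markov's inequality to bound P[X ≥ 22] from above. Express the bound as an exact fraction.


μ = E[X] = 5/2, a = 22.
Markov: P[X ≥ 22] ≤ μ/a = (5/2)/22 = 5/44.
Numerically: ≈ 0.1136.
(Since a = 22 > μ = 2.5000, the bound 5/44 is < 1 and informative.)

P[X ≥ 22] ≤ 5/44 ≈ 0.1136.


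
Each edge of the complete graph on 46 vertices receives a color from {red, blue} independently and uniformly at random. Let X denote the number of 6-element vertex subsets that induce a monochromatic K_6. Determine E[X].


Let X = Σ_S X_S over the C(46, 6) = 9366819 subsets S of size 6, where X_S = 1 if the K_6 on S is monochromatic.
For a fixed S, the K_6 on S has C(6, 2) = 15 edges. P[all 15 edges red] = (1/2)^15, and likewise for blue, so P[monochromatic] = 2·(1/2)^15 = 2^{1 − 15} = 1/16384.
By linearity: E[X] = C(46, 6) · 2^{1 − 15} = 9366819 · 1/16384 = 9366819/16384.
Numerically: E[X] ≈ 571.705.

E[X] = C(46,6)·2^(1−C(6,2)) = 9366819/16384 ≈ 571.705.


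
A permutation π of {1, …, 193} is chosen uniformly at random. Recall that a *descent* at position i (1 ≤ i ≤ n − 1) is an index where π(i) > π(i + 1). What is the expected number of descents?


Write X = Σ X_I over i = 1, …, 192, with X_I the indicator of one descent.
There are 192 indicators.
For each fixed i, the pair (π(i), π(i+1)) is a uniformly random ordered pair of distinct values from {1, …, 193}; by symmetry P[π(i) > π(i+1)] = 1/2.
By linearity: E[X] = 192 · (1/2) = (193 − 1) · (1/2) = 96 ≈ 96.0000.

E[X] = 96 = 96.0000.


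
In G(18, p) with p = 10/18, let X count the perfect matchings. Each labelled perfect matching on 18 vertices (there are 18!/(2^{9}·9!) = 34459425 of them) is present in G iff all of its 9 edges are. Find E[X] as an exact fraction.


K_18 has 18!/(2^{9}·9!) = 34459425 labelled perfect matchings.
For each such perfect matching H, let X_H = 1 if all 9 edges of H are present in G. Then P[X_H = 1] = p^{9} = (5/9)^{9} = 1953125/387420489.
Summing the indicators: E[X] = Σ_H E[X_H] = 34459425 · p^{9} = 34459425 · 1953125/387420489 = 830908203125/4782969.
Numerically: E[X] ≈ 173722.

E[X] = 34459425 · (5/9)^{9} = 830908203125/4782969 ≈ 173722.


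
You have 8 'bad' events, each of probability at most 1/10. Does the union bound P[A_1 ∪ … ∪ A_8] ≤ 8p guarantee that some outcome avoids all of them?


Union bound: P[∪_{i=1}^{8} A_i] ≤ Σ_i P[A_i] ≤ 8·p = 8·(1/10) = 4/5.
Numerically: 4/5 ≈ 0.800.
Is 4/5 < 1? YES.
Since P[∪ A_i] ≤ 4/5 < 1, the complement has P[∩ A_i^c] ≥ 1 − 4/5 = 1/5 > 0, so some outcome avoids every A_i.

8·p = 4/5 ≈ 0.800; existence CERTIFIED by the union bound.


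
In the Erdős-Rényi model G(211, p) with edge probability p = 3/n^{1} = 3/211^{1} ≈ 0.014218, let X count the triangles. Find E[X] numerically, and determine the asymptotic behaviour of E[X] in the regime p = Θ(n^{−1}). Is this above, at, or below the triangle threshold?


Number of potential triangles: C(211, 3) = 1543465.
Each occurs with probability p³ ≈ (0.014218)³ ≈ 2.8741961e-06.
By linearity: E[X] = C(211, 3)·p³ ≈ 1543465 · 2.8741961e-06 ≈ 4.43622.
Here α = 1, so p = 3/n is exactly at the triangle threshold p ~ 1/n. Asymptotically E[X] → c³/6 = 3³/6 = 9/2 ≈ 4.50000, a bounded constant. In this regime the triangle count is asymptotically Poisson(c³/6).

E[X] ≈ 4.43622; in regime p = Θ(1/n^{1}) E[X] stays bounded (at the triangle threshold p ~ 1/n).


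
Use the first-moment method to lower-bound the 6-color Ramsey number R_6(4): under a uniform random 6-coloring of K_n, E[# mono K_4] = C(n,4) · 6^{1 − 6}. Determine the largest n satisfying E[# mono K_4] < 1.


We need C(n, 4) · 6^{1 − 6} < 1, i.e. C(n, 4) < 6^{6 − 1} = 7776.
Check values of n near the boundary:
  n = 17: C(17, 4) = 2380; 2380 < 7776? YES
  n = 18: C(18, 4) = 3060; 3060 < 7776? YES
  n = 19: C(19, 4) = 3876; 3876 < 7776? YES
  n = 20: C(20, 4) = 4845; 4845 < 7776? YES
  n = 21: C(21, 4) = 5985; 5985 < 7776? YES
  n = 22: C(22, 4) = 7315; 7315 < 7776? YES
  n = 23: C(23, 4) = 8855; 8855 < 7776? NO
  n = 24: C(24, 4) = 10626; 10626 < 7776? NO
  n = 25: C(25, 4) = 12650; 12650 < 7776? NO
The largest n with C(n, 4) < 7776 is n = 22 (where E[X] = 7315/7776 ≈ 0.941). Hence R_6(4) > 22, i.e. R_6(4) ≥ 23.

Largest n = 22; hence R_6(4) > 22.


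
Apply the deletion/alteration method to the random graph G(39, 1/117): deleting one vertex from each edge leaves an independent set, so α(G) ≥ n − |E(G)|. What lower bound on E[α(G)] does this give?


E[|E(G)|] = C(39, 2)·p = 741 · (1/117) = 19/3.
E[α(G)] ≥ n − E[|E(G)|] = 39 − 19/3 = 98/3.
Numerically: ≈ 32.6667.
(This is only a lower bound; the true E[α(G)] may be larger.)

E[α(G)] ≥ 98/3 ≈ 32.6667.


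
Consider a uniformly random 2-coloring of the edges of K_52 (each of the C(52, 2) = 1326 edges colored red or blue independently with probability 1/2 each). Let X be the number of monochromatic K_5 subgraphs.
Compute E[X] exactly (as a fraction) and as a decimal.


Let X = Σ_S X_S over the C(52, 5) = 2598960 subsets S of size 5, where X_S = 1 if the K_5 on S is monochromatic.
For a fixed S, the K_5 on S has C(5, 2) = 10 edges. P[all 10 edges red] = (1/2)^10, and likewise for blue, so P[monochromatic] = 2·(1/2)^10 = 2^{1 − 10} = 1/512.
Summing: E[X] = C(52, 5) · 2^{1 − 10} = 2598960 · 1/512 = 162435/32.
Numerically: E[X] ≈ 5076.093750.

E[X] = C(52,5)·2^(1−C(5,2)) = 162435/32 ≈ 5076.093750.


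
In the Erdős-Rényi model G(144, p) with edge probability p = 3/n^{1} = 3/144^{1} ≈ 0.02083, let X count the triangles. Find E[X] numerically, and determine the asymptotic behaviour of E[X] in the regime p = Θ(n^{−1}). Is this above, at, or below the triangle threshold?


Number of potential triangles: C(144, 3) = 487344.
Each occurs with probability p³ ≈ (0.02083)³ ≈ 9.042245e-06.
By linearity: E[X] = C(144, 3)·p³ ≈ 487344 · 9.042245e-06 ≈ 4.4067.
Here α = 1, so p = 3/n is exactly at the triangle threshold p ~ 1/n. Asymptotically E[X] → c³/6 = 3³/6 = 9/2 ≈ 4.5000, a bounded constant. In this regime the triangle count is asymptotically Poisson(c³/6).

E[X] ≈ 4.4067; in regime p = Θ(1/n^{1}) E[X] stays bounded (at the triangle threshold p ~ 1/n).


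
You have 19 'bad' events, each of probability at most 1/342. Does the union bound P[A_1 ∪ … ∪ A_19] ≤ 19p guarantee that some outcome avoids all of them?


Union bound: P[∪_{i=1}^{19} A_i] ≤ Σ_i P[A_i] ≤ 19·p = 19·(1/342) = 1/18.
Numerically: 1/18 ≈ 0.0555556.
Is 1/18 < 1? YES.
Since P[∪ A_i] ≤ 1/18 < 1, the complement has P[∩ A_i^c] ≥ 1 − 1/18 = 17/18 > 0, so some outcome avoids every A_i.

19·p = 1/18 ≈ 0.0555556; existence CERTIFIED by the union bound.
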